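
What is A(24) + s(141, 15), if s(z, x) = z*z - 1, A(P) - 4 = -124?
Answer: 19760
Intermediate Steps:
A(P) = -120 (A(P) = 4 - 124 = -120)
s(z, x) = -1 + z**2 (s(z, x) = z**2 - 1 = -1 + z**2)
A(24) + s(141, 15) = -120 + (-1 + 141**2) = -120 + (-1 + 19881) = -120 + 19880 = 19760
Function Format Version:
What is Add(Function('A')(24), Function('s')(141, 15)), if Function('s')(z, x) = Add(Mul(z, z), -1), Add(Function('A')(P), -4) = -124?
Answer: 19760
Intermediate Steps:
Function('A')(P) = -120 (Function('A')(P) = Add(4, -124) = -120)
Function('s')(z, x) = Add(-1, Pow(z, 2)) (Function('s')(z, x) = Add(Pow(z, 2), -1) = Add(-1, Pow(z, 2)))
Add(Function('A')(24), Function('s')(141, 15)) = Add(-120, Add(-1, Pow(141, 2))) = Add(-120, Add(-1, 19881)) = Add(-120, 19880) = 19760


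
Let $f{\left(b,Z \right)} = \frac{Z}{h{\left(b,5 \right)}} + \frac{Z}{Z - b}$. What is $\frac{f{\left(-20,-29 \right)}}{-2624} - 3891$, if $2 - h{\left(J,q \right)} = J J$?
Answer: $- \frac{36572174491}{9399168} \approx -3891.0$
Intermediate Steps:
$h{\left(J,q \right)} = 2 - J^{2}$ ($h{\left(J,q \right)} = 2 - J J = 2 - J^{2}$)
$f{\left(b,Z \right)} = \frac{Z}{2 - b^{2}} + \frac{Z}{Z - b}$
$\frac{f{\left(-20,-29 \right)}}{-2624} - 3891 = \frac{\left(-1\right) \left(-29\right) \frac{1}{-2 + \left(-20\right)^{2}} \frac{1}{-29 - -20} \left(2 - 29 - -20 - \left(-20\right)^{2}\right)}{-2624} - 3891 = \left(-1\right) \left(-29\right) \frac{1}{-2 + 400} \frac{1}{-29 + 20} \left(2 - 29 + 20 - 400\right) \left(- \frac{1}{2624}\right) - 3891 = \left(-1\right) \left(-29\right) \frac{1}{398} \frac{1}{-9} \left(2 - 29 + 20 - 400\right) \left(- \frac{1}{2624}\right) - 3891 = \left(-1\right) \left(-29\right) \frac{1}{398} \left(- \frac{1}{9}\right) \left(-407\right) \left(- \frac{1}{2624}\right) - 3891 = \frac{11803}{3582} \left(- \frac{1}{2624}\right) - 3891 = - \frac{11803}{9399168} - 3891 = - \frac{36572174491}{9399168}$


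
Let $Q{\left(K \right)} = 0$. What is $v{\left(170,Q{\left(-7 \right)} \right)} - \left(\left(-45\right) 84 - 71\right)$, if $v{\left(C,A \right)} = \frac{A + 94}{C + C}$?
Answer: $\frac{654717}{170} \approx 3851.3$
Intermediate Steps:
$v{\left(C,A \right)} = \frac{94 + A}{2 C}$
$v{\left(170,Q{\left(-7 \right)} \right)} - \left(\left(-45\right) 84 - 71\right) = \frac{94 + 0}{2 \cdot 170} - \left(\left(-45\right) 84 - 71\right) = \frac{1}{2} \cdot \frac{1}{170} \cdot 94 - \left(-3780 - 71\right) = \frac{47}{170} - -3851 = \frac{47}{170} + 3851 = \frac{654717}{170}$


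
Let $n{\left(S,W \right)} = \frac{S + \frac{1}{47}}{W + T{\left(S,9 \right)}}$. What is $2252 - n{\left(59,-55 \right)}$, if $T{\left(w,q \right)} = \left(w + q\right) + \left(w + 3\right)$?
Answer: $\frac{7935526}{3525} \approx 2251.2$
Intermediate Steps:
$T{\left(w,q \right)} = 3 + q + 2 w$ ($T{\left(w,q \right)} = \left(q + w\right) + \left(3 + w\right) = 3 + q + 2 w$)
$n{\left(S,W \right)} = \frac{\frac{1}{47} + S}{12 + W + 2 S}$ ($n{\left(S,W \right)} = \frac{S + \frac{1}{47}}{W + \left(3 + 9 + 2 S\right)} = \frac{S + \frac{1}{47}}{W + \left(12 + 2 S\right)} = \frac{\frac{1}{47} + S}{12 + W + 2 S}$)
$2252 - n{\left(59,-55 \right)} = 2252 - \frac{\frac{1}{47} + 59}{12 - 55 + 2 \cdot 59} = 2252 - \frac{1}{12 - 55 + 118} \cdot \frac{2774}{47} = 2252 - \frac{1}{75} \cdot \frac{2774}{47} = 2252 - \frac{2774}{3525} = \frac{7935526}{3525}$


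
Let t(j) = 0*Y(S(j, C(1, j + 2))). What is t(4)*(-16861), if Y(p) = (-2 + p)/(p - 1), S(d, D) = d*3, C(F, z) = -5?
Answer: 0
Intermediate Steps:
S(d, D) = 3*d
Y(p) = (-2 + p)/(-1 + p)
t(j) = 0 (t(j) = 0*((-2 + 3*j)/(-1 + 3*j)) = 0)
t(4)*(-16861) = 0*(-16861) = 0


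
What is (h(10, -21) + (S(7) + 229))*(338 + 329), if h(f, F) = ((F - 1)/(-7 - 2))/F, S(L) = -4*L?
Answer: 25323989/189 ≈ 1.3399e+5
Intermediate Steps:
h(f, F) = (1/9 - F/9)/F (h(f, F) = ((-1 + F)/(-9))/F = ((-1 + F)*(-1/9))/F = (1/9 - F/9)/F)
(h(10, -21) + (S(7) + 229))*(338 + 329) = ((1/9)*(1 - 1*(-21))/(-21) + (-4*7 + 229))*(338 + 329) = ((1/9)*(-1/21)*(1 + 21) + (-28 + 229))*667 = ((1/9)*(-1/21)*22 + 201)*667 = (-22/189 + 201)*667 = (37967/189)*667 = 25323989/189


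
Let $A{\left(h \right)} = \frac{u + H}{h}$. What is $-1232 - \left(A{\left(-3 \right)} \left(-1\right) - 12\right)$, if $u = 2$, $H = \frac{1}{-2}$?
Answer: $- \frac{2441}{2} \approx -1220.5$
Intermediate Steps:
$H = - \frac{1}{2} \approx -0.5$
$A{\left(h \right)} = \frac{3}{2 h}$ ($A{\left(h \right)} = \frac{2 - \frac{1}{2}}{h} = \frac{3}{2 h}$)
$-1232 - \left(A{\left(-3 \right)} \left(-1\right) - 12\right) = -1232 - \left(\frac{3}{2 \left(-3\right)} \left(-1\right) - 12\right) = -1232 - \left(\frac{3}{2} \left(- \frac{1}{3}\right) \left(-1\right) - 12\right) = -1232 - \left(\left(- \frac{1}{2}\right) \left(-1\right) - 12\right) = -1232 - \left(\frac{1}{2} - 12\right) = -1232 - - \frac{23}{2} = -1232 + \frac{23}{2} = - \frac{2441}{2}$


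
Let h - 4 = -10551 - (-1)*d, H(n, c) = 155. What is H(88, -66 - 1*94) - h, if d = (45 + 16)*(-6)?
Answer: 11068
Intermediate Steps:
d = -366 (d = 61*(-6) = -366)
h = -10913 (h = 4 + (-10551 - (-1)*(-366)) = 4 + (-10551 - 1*366) = 4 + (-10551 - 366) = 4 - 10917 = -10913)
H(88, -66 - 1*94) - h = 155 - 1*(-10913) = 155 + 10913 = 11068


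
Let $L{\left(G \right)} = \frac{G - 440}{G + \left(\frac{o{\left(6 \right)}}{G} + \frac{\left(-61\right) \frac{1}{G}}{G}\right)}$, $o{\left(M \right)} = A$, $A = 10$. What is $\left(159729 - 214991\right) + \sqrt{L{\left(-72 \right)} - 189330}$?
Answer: $-55262 + \frac{i \sqrt{26485837434822498}}{374029} \approx -55262.0 + 435.11 i$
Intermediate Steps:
$o{\left(M \right)} = 10$
$L{\left(G \right)} = \frac{-440 + G}{G - \frac{61}{G^{2}} + \frac{10}{G}}$ ($L{\left(G \right)} = \frac{G - 440}{G + \left(\frac{10}{G} + \frac{\left(-61\right) \frac{1}{G}}{G}\right)} = \frac{-440 + G}{G + \left(\frac{10}{G} - \frac{61}{G^{2}}\right)} = \frac{-440 + G}{G + \left(- \frac{61}{G^{2}} + \frac{10}{G}\right)} = \frac{-440 + G}{G - \frac{61}{G^{2}} + \frac{10}{G}}$)
$\left(159729 - 214991\right) + \sqrt{L{\left(-72 \right)} - 189330} = \left(159729 - 214991\right) + \sqrt{\frac{\left(-72\right)^{2} \left(-440 - 72\right)}{-61 + \left(-72\right)^{3} + 10 \left(-72\right)} - 189330} = -55262 + \sqrt{5184 \frac{1}{-61 - 373248 - 720} \left(-512\right) - 189330} = -55262 + \sqrt{5184 \frac{1}{-374029} \left(-512\right) - 189330} = -55262 + \sqrt{5184 \left(- \frac{1}{374029}\right) \left(-512\right) - 189330} = -55262 + \sqrt{\frac{2654208}{374029} - 189330} = -55262 + \sqrt{- \frac{70812256362}{374029}} = -55262 + \frac{i \sqrt{26485837434822498}}{374029}$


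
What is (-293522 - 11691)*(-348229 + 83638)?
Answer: 80756612883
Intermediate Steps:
(-293522 - 11691)*(-348229 + 83638) = -305213*(-264591) = 80756612883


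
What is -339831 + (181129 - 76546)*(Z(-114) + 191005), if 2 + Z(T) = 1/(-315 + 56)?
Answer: 5173609567179/259 ≈ 1.9975e+10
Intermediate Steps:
Z(T) = -519/259 (Z(T) = -2 + 1/(-315 + 56) = -2 + 1/(-259) = -2 - 1/259 = -519/259)
-339831 + (181129 - 76546)*(Z(-114) + 191005) = -339831 + (181129 - 76546)*(-519/259 + 191005) = -339831 + 104583*(49469776/259) = -339831 + 5173697583408/259 = 5173609567179/259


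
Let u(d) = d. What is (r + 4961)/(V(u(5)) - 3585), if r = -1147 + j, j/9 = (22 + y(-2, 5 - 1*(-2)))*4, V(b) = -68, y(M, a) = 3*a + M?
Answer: -5290/3653 ≈ -1.4481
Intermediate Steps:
y(M, a) = M + 3*a
j = 1476 (j = 9*((22 + (-2 + 3*(5 - 1*(-2))))*4) = 9*((22 + (-2 + 3*(5 + 2)))*4) = 9*((22 + (-2 + 3*7))*4) = 9*((22 + (-2 + 21))*4) = 9*((22 + 19)*4) = 9*(41*4) = 9*164 = 1476)
r = 329 (r = -1147 + 1476 = 329)
(r + 4961)/(V(u(5)) - 3585) = (329 + 4961)/(-68 - 3585) = 5290/(-3653) = 5290*(-1/3653) = -5290/3653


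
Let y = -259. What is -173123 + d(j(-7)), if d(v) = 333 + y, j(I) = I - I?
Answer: -173049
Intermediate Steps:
j(I) = 0
d(v) = 74 (d(v) = 333 - 259 = 74)
-173123 + d(j(-7)) = -173123 + 74 = -173049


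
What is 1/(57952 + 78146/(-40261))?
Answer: 40261/2333127326 ≈ 1.7256e-5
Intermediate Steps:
1/(57952 + 78146/(-40261)) = 1/(57952 + 78146*(-1/40261)) = 1/(57952 - 78146/40261) = 1/(2333127326/40261) = 40261/2333127326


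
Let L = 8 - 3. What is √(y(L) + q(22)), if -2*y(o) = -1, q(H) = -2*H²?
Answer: 3*I*√430/2 ≈ 31.105*I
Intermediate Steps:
L = 5
y(o) = ½ (y(o) = -½*(-1) = ½)
√(y(L) + q(22)) = √(½ - 2*22²) = √(½ - 2*484) = √(½ - 968) = √(-1935/2) = 3*I*√430/2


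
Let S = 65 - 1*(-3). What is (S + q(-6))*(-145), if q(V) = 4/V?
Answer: -29290/3 ≈ -9763.3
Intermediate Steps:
S = 68 (S = 65 + 3 = 68)
(S + q(-6))*(-145) = (68 + 4/(-6))*(-145) = (68 + 4*(-⅙))*(-145) = (68 - ⅔)*(-145) = (202/3)*(-145) = -29290/3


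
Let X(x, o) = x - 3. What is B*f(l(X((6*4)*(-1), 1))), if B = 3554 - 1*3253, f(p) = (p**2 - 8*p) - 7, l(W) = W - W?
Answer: -2107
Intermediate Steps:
X(x, o) = -3 + x
l(W) = 0
f(p) = -7 + p**2 - 8*p
B = 301 (B = 3554 - 3253 = 301)
B*f(l(X((6*4)*(-1), 1))) = 301*(-7 + 0**2 - 8*0) = 301*(-7 + 0 + 0) = 301*(-7) = -2107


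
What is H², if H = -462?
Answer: 213444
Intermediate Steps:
H² = (-462)² = 213444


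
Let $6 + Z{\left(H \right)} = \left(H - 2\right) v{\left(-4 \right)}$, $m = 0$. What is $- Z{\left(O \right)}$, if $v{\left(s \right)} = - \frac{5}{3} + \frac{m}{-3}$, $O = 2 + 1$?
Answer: $\frac{23}{3} \approx 7.6667$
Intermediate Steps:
$O = 3$
$v{\left(s \right)} = - \frac{5}{3}$ ($v{\left(s \right)} = - \frac{5}{3} + \frac{0}{-3} = \left(-5\right) \frac{1}{3} + 0 \left(- \frac{1}{3}\right) = - \frac{5}{3} + 0 = - \frac{5}{3}$)
$Z{\left(H \right)} = - \frac{8}{3} - \frac{5 H}{3}$ ($Z{\left(H \right)} = -6 + \left(H - 2\right) \left(- \frac{5}{3}\right) = -6 + \left(-2 + H\right) \left(- \frac{5}{3}\right) = -6 - \left(- \frac{10}{3} + \frac{5 H}{3}\right) = - \frac{8}{3} - \frac{5 H}{3}$)
$- Z{\left(O \right)} = - (- \frac{8}{3} - 5) = \left(-1\right) \left(- \frac{23}{3}\right) = \frac{23}{3}$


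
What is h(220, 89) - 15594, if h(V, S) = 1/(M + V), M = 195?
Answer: -6471509/415 ≈ -15594.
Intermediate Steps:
h(V, S) = 1/(195 + V)
h(220, 89) - 15594 = 1/(195 + 220) - 15594 = 1/415 - 15594 = -6471509/415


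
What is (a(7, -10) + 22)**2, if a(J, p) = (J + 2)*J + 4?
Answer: 7921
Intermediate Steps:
a(J, p) = 4 + J*(2 + J) (a(J, p) = (2 + J)*J + 4 = J*(2 + J) + 4 = 4 + J*(2 + J))
(a(7, -10) + 22)**2 = ((4 + 7**2 + 2*7) + 22)**2 = ((4 + 49 + 14) + 22)**2 = (67 + 22)**2 = 89**2 = 7921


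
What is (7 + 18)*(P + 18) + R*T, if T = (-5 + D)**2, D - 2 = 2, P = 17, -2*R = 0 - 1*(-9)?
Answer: 1741/2 ≈ 870.50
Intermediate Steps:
R = -9/2 (R = -(0 - 1*(-9))/2 = -(0 + 9)/2 = -1/2*9 = -9/2 ≈ -4.5000)
D = 4 (D = 2 + 2 = 4)
T = 1 (T = (-5 + 4)**2 = (-1)**2 = 1)
(7 + 18)*(P + 18) + R*T = (7 + 18)*(17 + 18) - 9/2*1 = 25*35 - 9/2 = 875 - 9/2 = 1741/2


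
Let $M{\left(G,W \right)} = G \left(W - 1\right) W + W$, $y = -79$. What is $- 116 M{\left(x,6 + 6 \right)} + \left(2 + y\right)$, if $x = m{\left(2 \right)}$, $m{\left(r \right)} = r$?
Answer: $-32093$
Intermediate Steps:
$x = 2$
$M{\left(G,W \right)} = W + G W \left(-1 + W\right)$ ($M{\left(G,W \right)} = G \left(-1 + W\right) W + W = G W \left(-1 + W\right) + W = W + G W \left(-1 + W\right)$)
$- 116 M{\left(x,6 + 6 \right)} + \left(2 + y\right) = - 116 \left(6 + 6\right) \left(1 - 2 + 2 \left(6 + 6\right)\right) + \left(2 - 79\right) = - 116 \cdot 12 \left(1 - 2 + 2 \cdot 12\right) - 77 = - 116 \cdot 12 \left(1 - 2 + 24\right) - 77 = - 116 \cdot 12 \cdot 23 - 77 = \left(-116\right) 276 - 77 = -32016 - 77 = -32093$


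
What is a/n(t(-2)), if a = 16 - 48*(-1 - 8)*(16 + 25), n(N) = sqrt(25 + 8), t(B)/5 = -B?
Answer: 17728*sqrt(33)/33 ≈ 3086.0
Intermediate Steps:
t(B) = -5*B (t(B) = 5*(-B) = -5*B)
n(N) = sqrt(33)
a = 17728 (a = 16 - (-432)*41 = 16 - 48*(-369) = 16 + 17712 = 17728)
a/n(t(-2)) = 17728/(sqrt(33)) = 17728*(sqrt(33)/33) = 17728*sqrt(33)/33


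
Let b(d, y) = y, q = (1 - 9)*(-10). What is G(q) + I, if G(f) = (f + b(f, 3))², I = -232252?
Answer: -225363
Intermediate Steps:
q = 80 (q = -8*(-10) = 80)
G(f) = (3 + f)² (G(f) = (f + 3)² = (3 + f)²)
G(q) + I = (3 + 80)² - 232252 = 83² - 232252 = 6889 - 232252 = -225363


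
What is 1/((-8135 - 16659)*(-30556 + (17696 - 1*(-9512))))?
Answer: 1/83010312 ≈ 1.2047e-8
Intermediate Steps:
1/((-8135 - 16659)*(-30556 + (17696 - 1*(-9512)))) = 1/(-24794*(-30556 + (17696 + 9512))) = 1/(-24794*(-30556 + 27208)) = 1/(-24794*(-3348)) = 1/83010312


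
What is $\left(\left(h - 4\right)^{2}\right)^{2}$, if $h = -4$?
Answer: $4096$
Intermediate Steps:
$\left(\left(h - 4\right)^{2}\right)^{2} = \left(\left(-4 - 4\right)^{2}\right)^{2} = \left(\left(-8\right)^{2}\right)^{2} = 64^{2} = 4096$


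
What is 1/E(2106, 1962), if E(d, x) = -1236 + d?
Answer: 1/870 ≈ 0.0011494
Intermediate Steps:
1/E(2106, 1962) = 1/(-1236 + 2106) = 1/870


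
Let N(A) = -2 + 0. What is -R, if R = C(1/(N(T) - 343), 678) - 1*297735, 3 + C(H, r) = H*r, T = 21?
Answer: 34240096/115 ≈ 2.9774e+5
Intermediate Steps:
N(A) = -2
C(H, r) = -3 + H*r
R = -34240096/115 (R = (-3 + 678/(-2 - 343)) - 1*297735 = (-3 + 678/(-345)) - 297735 = (-3 - 1/345*678) - 297735 = (-3 - 226/115) - 297735 = -571/115 - 297735 = -34240096/115 ≈ -2.9774e+5)
-R = -1*(-34240096/115) = 34240096/115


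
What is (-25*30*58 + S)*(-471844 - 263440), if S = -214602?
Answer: 189778270968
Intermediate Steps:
(-25*30*58 + S)*(-471844 - 263440) = (-25*30*58 - 214602)*(-471844 - 263440) = (-750*58 - 214602)*(-735284) = (-43500 - 214602)*(-735284) = -258102*(-735284) = 189778270968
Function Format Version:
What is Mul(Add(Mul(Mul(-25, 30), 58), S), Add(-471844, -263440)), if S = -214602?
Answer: 189778270968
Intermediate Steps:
Mul(Add(Mul(Mul(-25, 30), 58), S), Add(-471844, -263440)) = Mul(Add(Mul(Mul(-25, 30), 58), -214602), Add(-471844, -263440)) = Mul(Add(Mul(-750, 58), -214602), -735284) = Mul(Add(-43500, -214602), -735284) = Mul(-258102, -735284) = 189778270968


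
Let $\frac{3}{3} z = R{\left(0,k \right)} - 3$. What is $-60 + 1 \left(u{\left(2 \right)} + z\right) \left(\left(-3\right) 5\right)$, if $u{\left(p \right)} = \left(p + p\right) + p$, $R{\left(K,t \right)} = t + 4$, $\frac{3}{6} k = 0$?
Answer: $-165$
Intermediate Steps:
$k = 0$ ($k = 2 \cdot 0 = 0$)
$R{\left(K,t \right)} = 4 + t$
$u{\left(p \right)} = 3 p$ ($u{\left(p \right)} = 2 p + p = 3 p$)
$z = 1$ ($z = \left(4 + 0\right) - 3 = 4 - 3 = 1$)
$-60 + 1 \left(u{\left(2 \right)} + z\right) \left(\left(-3\right) 5\right) = -60 + 1 \left(3 \cdot 2 + 1\right) \left(\left(-3\right) 5\right) = -60 + 1 \left(6 + 1\right) \left(-15\right) = -60 + 1 \cdot 7 \left(-15\right) = -60 + 7 \left(-15\right) = -60 - 105 = -165$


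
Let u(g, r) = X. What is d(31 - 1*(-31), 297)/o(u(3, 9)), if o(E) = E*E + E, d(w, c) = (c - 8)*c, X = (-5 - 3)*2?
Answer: 28611/80 ≈ 357.64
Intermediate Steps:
X = -16 (X = -8*2 = -16)
u(g, r) = -16
d(w, c) = c*(-8 + c) (d(w, c) = (-8 + c)*c = c*(-8 + c))
o(E) = E + E**2 (o(E) = E**2 + E = E + E**2)
d(31 - 1*(-31), 297)/o(u(3, 9)) = (297*(-8 + 297))/((-16*(1 - 16))) = (297*289)/((-16*(-15))) = 85833/240 = 85833*(1/240) = 28611/80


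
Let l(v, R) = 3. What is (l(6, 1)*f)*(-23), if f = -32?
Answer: 2208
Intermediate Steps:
(l(6, 1)*f)*(-23) = (3*(-32))*(-23) = -96*(-23) = 2208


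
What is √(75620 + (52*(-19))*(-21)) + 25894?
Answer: 25894 + 4*√6023 ≈ 26204.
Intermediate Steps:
√(75620 + (52*(-19))*(-21)) + 25894 = √(75620 - 988*(-21)) + 25894 = √(75620 + 20748) + 25894 = √96368 + 25894 = 4*√6023 + 25894 = 25894 + 4*√6023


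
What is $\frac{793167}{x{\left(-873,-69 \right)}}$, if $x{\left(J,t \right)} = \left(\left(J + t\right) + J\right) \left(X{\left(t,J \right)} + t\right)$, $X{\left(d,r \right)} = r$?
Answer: $\frac{264389}{569910} \approx 0.46391$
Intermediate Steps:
$x{\left(J,t \right)} = \left(J + t\right) \left(t + 2 J\right)$ ($x{\left(J,t \right)} = \left(\left(J + t\right) + J\right) \left(J + t\right) = \left(t + 2 J\right) \left(J + t\right) = \left(J + t\right) \left(t + 2 J\right)$)
$\frac{793167}{x{\left(-873,-69 \right)}} = \frac{793167}{\left(-69\right)^{2} + 2 \left(-873\right)^{2} + 3 \left(-873\right) \left(-69\right)} = \frac{793167}{4761 + 2 \cdot 762129 + 180711} = \frac{793167}{4761 + 1524258 + 180711} = \frac{793167}{1709730} = 793167 \cdot \frac{1}{1709730} = \frac{264389}{569910}$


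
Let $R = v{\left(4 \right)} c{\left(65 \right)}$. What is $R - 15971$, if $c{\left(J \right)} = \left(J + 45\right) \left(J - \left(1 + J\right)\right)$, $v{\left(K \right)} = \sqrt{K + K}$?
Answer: $-15971 - 220 \sqrt{2} \approx -16282.0$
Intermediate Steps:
$v{\left(K \right)} = \sqrt{2} \sqrt{K}$ ($v{\left(K \right)} = \sqrt{2 K} = \sqrt{2} \sqrt{K}$)
$c{\left(J \right)} = -45 - J$ ($c{\left(J \right)} = \left(45 + J\right) \left(-1\right) = -45 - J$)
$R = - 220 \sqrt{2}$ ($R = \sqrt{2} \sqrt{4} \left(-45 - 65\right) = \sqrt{2} \cdot 2 \left(-45 - 65\right) = 2 \sqrt{2} \left(-110\right) = - 220 \sqrt{2} \approx -311.13$)
$R - 15971 = - 220 \sqrt{2} - 15971 = -15971 - 220 \sqrt{2}$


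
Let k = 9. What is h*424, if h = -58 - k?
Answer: -28408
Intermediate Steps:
h = -67 (h = -58 - 1*9 = -58 - 9 = -67)
h*424 = -67*424 = -28408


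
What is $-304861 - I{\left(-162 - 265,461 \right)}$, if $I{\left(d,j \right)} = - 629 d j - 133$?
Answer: $-124121491$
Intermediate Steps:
$I{\left(d,j \right)} = -133 - 629 d j$ ($I{\left(d,j \right)} = - 629 d j - 133 = -133 - 629 d j$)
$-304861 - I{\left(-162 - 265,461 \right)} = -304861 - \left(-133 - 629 \left(-162 - 265\right) 461\right) = -304861 - \left(-133 - \left(-268583\right) 461\right) = -304861 - \left(-133 + 123816763\right) = -304861 - 123816630 = -124121491$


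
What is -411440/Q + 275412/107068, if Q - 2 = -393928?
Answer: 10552297/2917603 ≈ 3.6168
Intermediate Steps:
Q = -393926 (Q = 2 - 393928 = -393926)
-411440/Q + 275412/107068 = -411440/(-393926) + 275412/107068 = -411440*(-1/393926) + 275412*(1/107068) = 1480/1417 + 68853/26767 = 10552297/2917603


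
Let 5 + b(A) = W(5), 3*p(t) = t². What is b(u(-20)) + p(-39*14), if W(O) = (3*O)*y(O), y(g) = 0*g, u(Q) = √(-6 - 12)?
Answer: 99367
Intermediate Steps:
u(Q) = 3*I*√2 (u(Q) = √(-18) = 3*I*√2)
y(g) = 0
p(t) = t²/3
W(O) = 0 (W(O) = (3*O)*0 = 0)
b(A) = -5 (b(A) = -5 + 0 = -5)
b(u(-20)) + p(-39*14) = -5 + (-39*14)²/3 = -5 + (⅓)*(-546)² = -5 + (⅓)*298116 = -5 + 99372 = 99367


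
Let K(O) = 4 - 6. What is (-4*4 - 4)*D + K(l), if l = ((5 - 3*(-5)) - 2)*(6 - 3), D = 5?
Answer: -102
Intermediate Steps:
l = 54 (l = ((5 + 15) - 2)*3 = (20 - 2)*3 = 18*3 = 54)
K(O) = -2
(-4*4 - 4)*D + K(l) = (-4*4 - 4)*5 - 2 = (-16 - 4)*5 - 2 = -20*5 - 2 = -100 - 2 = -102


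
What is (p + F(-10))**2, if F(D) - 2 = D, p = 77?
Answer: 4761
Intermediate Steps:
F(D) = 2 + D
(p + F(-10))**2 = (77 + (2 - 10))**2 = (77 - 8)**2 = 69**2 = 4761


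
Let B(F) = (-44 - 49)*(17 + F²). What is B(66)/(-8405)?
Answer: 406689/8405 ≈ 48.387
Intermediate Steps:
B(F) = -1581 - 93*F² (B(F) = -93*(17 + F²) = -1581 - 93*F²)
B(66)/(-8405) = (-1581 - 93*66²)/(-8405) = (-1581 - 93*4356)*(-1/8405) = (-1581 - 405108)*(-1/8405) = -406689*(-1/8405) = 406689/8405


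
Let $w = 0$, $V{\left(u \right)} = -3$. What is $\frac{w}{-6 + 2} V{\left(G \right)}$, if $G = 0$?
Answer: $0$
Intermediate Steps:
$\frac{w}{-6 + 2} V{\left(G \right)} = \frac{0}{-6 + 2} \left(-3\right) = \frac{0}{-4} \left(-3\right) = 0 \left(- \frac{1}{4}\right) \left(-3\right) = 0 \left(-3\right) = 0$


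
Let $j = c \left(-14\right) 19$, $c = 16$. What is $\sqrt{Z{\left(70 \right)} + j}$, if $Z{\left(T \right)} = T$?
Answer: $i \sqrt{4186} \approx 64.699 i$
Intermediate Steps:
$j = -4256$ ($j = 16 \left(-14\right) 19 = \left(-224\right) 19 = -4256$)
$\sqrt{Z{\left(70 \right)} + j} = \sqrt{70 - 4256} = \sqrt{-4186} = i \sqrt{4186}$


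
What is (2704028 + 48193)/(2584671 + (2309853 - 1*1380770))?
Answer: 2752221/3513754 ≈ 0.78327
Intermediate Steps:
(2704028 + 48193)/(2584671 + (2309853 - 1*1380770)) = 2752221/(2584671 + (2309853 - 1380770)) = 2752221/(2584671 + 929083) = 2752221/3513754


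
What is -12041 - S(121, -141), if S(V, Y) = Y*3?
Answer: -11618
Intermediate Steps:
S(V, Y) = 3*Y
-12041 - S(121, -141) = -12041 - 3*(-141) = -12041 - 1*(-423) = -12041 + 423 = -11618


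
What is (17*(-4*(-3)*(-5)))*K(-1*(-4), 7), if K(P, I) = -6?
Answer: 6120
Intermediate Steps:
(17*(-4*(-3)*(-5)))*K(-1*(-4), 7) = (17*(-4*(-3)*(-5)))*(-6) = (17*(12*(-5)))*(-6) = (17*(-60))*(-6) = -1020*(-6) = 6120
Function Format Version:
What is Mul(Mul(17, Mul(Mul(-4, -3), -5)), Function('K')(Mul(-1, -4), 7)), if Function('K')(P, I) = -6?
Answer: 6120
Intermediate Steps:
Mul(Mul(17, Mul(Mul(-4, -3), -5)), Function('K')(Mul(-1, -4), 7)) = Mul(Mul(17, Mul(Mul(-4, -3), -5)), -6) = Mul(Mul(17, Mul(12, -5)), -6) = Mul(Mul(17, -60), -6) = Mul(-1020, -6) = 6120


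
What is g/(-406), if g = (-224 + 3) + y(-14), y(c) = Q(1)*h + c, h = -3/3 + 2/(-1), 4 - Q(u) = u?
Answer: 122/203 ≈ 0.60099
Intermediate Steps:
Q(u) = 4 - u
h = -3 (h = -3*1/3 + 2*(-1) = -1 - 2 = -3)
y(c) = -9 + c (y(c) = (4 - 1*1)*(-3) + c = (4 - 1)*(-3) + c = 3*(-3) + c = -9 + c)
g = -244 (g = (-224 + 3) + (-9 - 14) = -221 - 23 = -244)
g/(-406) = -244/(-406) = -244*(-1/406) = 122/203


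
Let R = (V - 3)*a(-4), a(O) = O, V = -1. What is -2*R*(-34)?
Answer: 1088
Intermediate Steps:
R = 16 (R = (-1 - 3)*(-4) = -4*(-4) = 16)
-2*R*(-34) = -2*16*(-34) = -32*(-34) = 1088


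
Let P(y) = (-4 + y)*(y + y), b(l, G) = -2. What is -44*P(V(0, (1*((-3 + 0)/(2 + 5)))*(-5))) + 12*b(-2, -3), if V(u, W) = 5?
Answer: -464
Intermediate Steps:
P(y) = 2*y*(-4 + y) (P(y) = (-4 + y)*(2*y) = 2*y*(-4 + y))
-44*P(V(0, (1*((-3 + 0)/(2 + 5)))*(-5))) + 12*b(-2, -3) = -88*5*(-4 + 5) + 12*(-2) = -88*5 - 24 = -44*10 - 24 = -440 - 24 = -464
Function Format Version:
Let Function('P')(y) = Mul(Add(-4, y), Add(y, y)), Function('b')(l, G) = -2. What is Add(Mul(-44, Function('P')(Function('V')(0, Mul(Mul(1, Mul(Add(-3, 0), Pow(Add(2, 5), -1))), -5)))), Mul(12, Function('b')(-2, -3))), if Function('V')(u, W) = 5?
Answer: -464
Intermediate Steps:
Function('P')(y) = Mul(2, y, Add(-4, y)) (Function('P')(y) = Mul(Add(-4, y), Mul(2, y)) = Mul(2, y, Add(-4, y)))
Add(Mul(-44, Function('P')(Function('V')(0, Mul(Mul(1, Mul(Add(-3, 0), Pow(Add(2, 5), -1))), -5)))), Mul(12, Function('b')(-2, -3))) = Add(Mul(-44, Mul(2, 5, Add(-4, 5))), Mul(12, -2)) = Add(Mul(-44, Mul(2, 5, 1)), -24) = Add(Mul(-44, 10), -24) = Add(-440, -24) = -464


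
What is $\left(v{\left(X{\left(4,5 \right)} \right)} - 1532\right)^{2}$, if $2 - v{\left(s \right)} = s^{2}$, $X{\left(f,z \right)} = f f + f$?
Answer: $3724900$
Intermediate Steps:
$X{\left(f,z \right)} = f + f^{2}$ ($X{\left(f,z \right)} = f^{2} + f = f + f^{2}$)
$v{\left(s \right)} = 2 - s^{2}$
$\left(v{\left(X{\left(4,5 \right)} \right)} - 1532\right)^{2} = \left(\left(2 - \left(4 \left(1 + 4\right)\right)^{2}\right) - 1532\right)^{2} = \left(\left(2 - \left(4 \cdot 5\right)^{2}\right) - 1532\right)^{2} = \left(\left(2 - 20^{2}\right) - 1532\right)^{2} = \left(\left(2 - 400\right) - 1532\right)^{2} = \left(-398 - 1532\right)^{2} = \left(-1930\right)^{2} = 3724900$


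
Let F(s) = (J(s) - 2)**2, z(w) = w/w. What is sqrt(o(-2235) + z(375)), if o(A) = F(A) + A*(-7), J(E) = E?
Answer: sqrt(5019815) ≈ 2240.5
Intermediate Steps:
z(w) = 1
F(s) = (-2 + s)**2 (F(s) = (s - 2)**2 = (-2 + s)**2)
o(A) = (-2 + A)**2 - 7*A (o(A) = (-2 + A)**2 + A*(-7) = (-2 + A)**2 - 7*A)
sqrt(o(-2235) + z(375)) = sqrt(((-2 - 2235)**2 - 7*(-2235)) + 1) = sqrt(((-2237)**2 + 15645) + 1) = sqrt((5004169 + 15645) + 1) = sqrt(5019814 + 1) = sqrt(5019815)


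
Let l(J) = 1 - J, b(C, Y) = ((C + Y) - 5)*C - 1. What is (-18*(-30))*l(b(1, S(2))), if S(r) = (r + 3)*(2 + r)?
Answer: -7560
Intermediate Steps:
S(r) = (2 + r)*(3 + r) (S(r) = (3 + r)*(2 + r) = (2 + r)*(3 + r))
b(C, Y) = -1 + C*(-5 + C + Y) (b(C, Y) = (-5 + C + Y)*C - 1 = C*(-5 + C + Y) - 1 = -1 + C*(-5 + C + Y))
(-18*(-30))*l(b(1, S(2))) = (-18*(-30))*(1 - (-1 + 1**2 - 5*1 + 1*(6 + 2**2 + 5*2))) = 540*(1 - (-1 + 1 - 5 + 1*(6 + 4 + 10))) = 540*(1 - (-1 + 1 - 5 + 1*20)) = 540*(1 - (-1 + 1 - 5 + 20)) = 540*(1 - 1*15) = 540*(1 - 15) = 540*(-14) = -7560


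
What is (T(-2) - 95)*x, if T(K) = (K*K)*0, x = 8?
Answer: -760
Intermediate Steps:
T(K) = 0 (T(K) = K**2*0 = 0)
(T(-2) - 95)*x = (0 - 95)*8 = -95*8 = -760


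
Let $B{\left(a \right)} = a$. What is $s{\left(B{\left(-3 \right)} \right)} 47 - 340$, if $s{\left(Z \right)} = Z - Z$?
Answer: $-340$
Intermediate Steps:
$s{\left(Z \right)} = 0$
$s{\left(B{\left(-3 \right)} \right)} 47 - 340 = 0 \cdot 47 - 340 = 0 - 340 = -340$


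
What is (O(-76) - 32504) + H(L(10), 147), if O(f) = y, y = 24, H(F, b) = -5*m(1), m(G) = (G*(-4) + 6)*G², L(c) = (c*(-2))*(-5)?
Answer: -32490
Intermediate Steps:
L(c) = 10*c (L(c) = -2*c*(-5) = 10*c)
m(G) = G²*(6 - 4*G) (m(G) = (-4*G + 6)*G² = (6 - 4*G)*G² = G²*(6 - 4*G))
H(F, b) = -10 (H(F, b) = -5*1²*(6 - 4*1) = -5*(6 - 4) = -5*2 = -10)
O(f) = 24
(O(-76) - 32504) + H(L(10), 147) = (24 - 32504) - 10 = -32480 - 10 = -32490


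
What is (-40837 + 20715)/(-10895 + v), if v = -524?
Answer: 20122/11419 ≈ 1.7621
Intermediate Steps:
(-40837 + 20715)/(-10895 + v) = (-40837 + 20715)/(-10895 - 524) = -20122/(-11419) = -20122*(-1/11419) = 20122/11419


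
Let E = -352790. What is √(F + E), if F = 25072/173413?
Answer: I*√10609120722646774/173413 ≈ 593.96*I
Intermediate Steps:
F = 25072/173413 (F = 25072*(1/173413) = 25072/173413 ≈ 0.14458)
√(F + E) = √(25072/173413 - 352790) = √(-61178347198/173413) = I*√10609120722646774/173413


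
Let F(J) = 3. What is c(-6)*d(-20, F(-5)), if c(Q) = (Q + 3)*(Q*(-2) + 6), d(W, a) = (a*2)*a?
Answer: -972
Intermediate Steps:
d(W, a) = 2*a² (d(W, a) = (2*a)*a = 2*a²)
c(Q) = (3 + Q)*(6 - 2*Q) (c(Q) = (3 + Q)*(-2*Q + 6) = (3 + Q)*(6 - 2*Q))
c(-6)*d(-20, F(-5)) = (18 - 2*(-6)²)*(2*3²) = (18 - 2*36)*(2*9) = (18 - 72)*18 = -54*18 = -972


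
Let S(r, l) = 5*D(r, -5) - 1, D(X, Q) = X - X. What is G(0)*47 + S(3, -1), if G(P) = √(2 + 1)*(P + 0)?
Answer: -1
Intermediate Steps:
G(P) = P*√3 (G(P) = √3*P = P*√3)
D(X, Q) = 0
S(r, l) = -1 (S(r, l) = 5*0 - 1 = 0 - 1 = -1)
G(0)*47 + S(3, -1) = (0*√3)*47 - 1 = 0*47 - 1 = 0 - 1 = -1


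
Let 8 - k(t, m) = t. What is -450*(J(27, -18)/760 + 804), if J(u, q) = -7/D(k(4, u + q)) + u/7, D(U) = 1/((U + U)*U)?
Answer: -192408255/532 ≈ -3.6167e+5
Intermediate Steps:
k(t, m) = 8 - t
D(U) = 1/(2*U²) (D(U) = 1/(((2*U))*U) = (1/(2*U))/U = 1/(2*U²))
J(u, q) = -224 + u/7 (J(u, q) = -7*2*(8 - 1*4)² + u/7 = -7*2*(8 - 4)² + u*(⅐) = -7/((½)/4²) + u/7 = -7/((½)*(1/16)) + u/7 = -7/1/32 + u/7 = -7*32 + u/7 = -224 + u/7)
-450*(J(27, -18)/760 + 804) = -450*((-224 + (⅐)*27)/760 + 804) = -450*((-224 + 27/7)*(1/760) + 804) = -450*(-1541/7*1/760 + 804) = -450*(-1541/5320 + 804) = -450*4275739/5320 = -192408255/532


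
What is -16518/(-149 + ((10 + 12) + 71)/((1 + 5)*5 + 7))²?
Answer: -11306571/14688200 ≈ -0.76977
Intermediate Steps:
-16518/(-149 + ((10 + 12) + 71)/((1 + 5)*5 + 7))² = -16518/(-149 + (22 + 71)/(6*5 + 7))² = -16518/(-149 + 93/(30 + 7))² = -16518/(-149 + 93/37)² = -16518/((-5420/37)²) = -16518/29376400/1369 = -16518*1369/29376400 = -11306571/14688200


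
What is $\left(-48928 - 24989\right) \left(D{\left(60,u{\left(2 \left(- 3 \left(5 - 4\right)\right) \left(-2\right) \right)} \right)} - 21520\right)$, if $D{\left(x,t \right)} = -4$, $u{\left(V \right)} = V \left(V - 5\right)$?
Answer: $1590989508$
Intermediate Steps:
$u{\left(V \right)} = V \left(-5 + V\right)$
$\left(-48928 - 24989\right) \left(D{\left(60,u{\left(2 \left(- 3 \left(5 - 4\right)\right) \left(-2\right) \right)} \right)} - 21520\right) = \left(-48928 - 24989\right) \left(-4 - 21520\right) = \left(-73917\right) \left(-21524\right) = 1590989508$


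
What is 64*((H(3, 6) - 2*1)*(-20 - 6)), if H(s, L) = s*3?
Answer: -11648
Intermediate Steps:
H(s, L) = 3*s
64*((H(3, 6) - 2*1)*(-20 - 6)) = 64*((3*3 - 2*1)*(-20 - 6)) = 64*((9 - 2)*(-26)) = 64*(7*(-26)) = 64*(-182) = -11648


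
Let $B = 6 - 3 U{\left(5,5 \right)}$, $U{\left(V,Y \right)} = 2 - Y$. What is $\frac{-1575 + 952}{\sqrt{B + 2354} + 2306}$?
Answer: $- \frac{1436638}{5315267} + \frac{623 \sqrt{2369}}{5315267} \approx -0.26458$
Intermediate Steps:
$B = 15$ ($B = 6 - 3 \left(2 - 5\right) = 6 - -9 = 6 + 9 = 15$)
$\frac{-1575 + 952}{\sqrt{B + 2354} + 2306} = \frac{-1575 + 952}{\sqrt{15 + 2354} + 2306} = - \frac{623}{\sqrt{2369} + 2306} = - \frac{623}{2306 + \sqrt{2369}}$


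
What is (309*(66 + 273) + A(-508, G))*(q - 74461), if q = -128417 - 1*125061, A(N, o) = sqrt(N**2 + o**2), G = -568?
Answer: -34351938189 - 1311756*sqrt(36293) ≈ -3.4602e+10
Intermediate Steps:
q = -253478 (q = -128417 - 125061 = -253478)
(309*(66 + 273) + A(-508, G))*(q - 74461) = (309*(66 + 273) + sqrt((-508)**2 + (-568)**2))*(-253478 - 74461) = (309*339 + sqrt(258064 + 322624))*(-327939) = (104751 + sqrt(580688))*(-327939) = (104751 + 4*sqrt(36293))*(-327939) = -34351938189 - 1311756*sqrt(36293)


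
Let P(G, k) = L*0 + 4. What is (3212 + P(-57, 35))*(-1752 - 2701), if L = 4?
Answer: -14320848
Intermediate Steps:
P(G, k) = 4 (P(G, k) = 4*0 + 4 = 0 + 4 = 4)
(3212 + P(-57, 35))*(-1752 - 2701) = (3212 + 4)*(-1752 - 2701) = 3216*(-4453) = -14320848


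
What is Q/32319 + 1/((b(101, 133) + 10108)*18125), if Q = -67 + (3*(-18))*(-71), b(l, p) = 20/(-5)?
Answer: 229956525773/1972913355000 ≈ 0.11656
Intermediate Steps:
b(l, p) = -4 (b(l, p) = 20*(-1/5) = -4)
Q = 3767 (Q = -67 - 54*(-71) = -67 + 3834 = 3767)
Q/32319 + 1/((b(101, 133) + 10108)*18125) = 3767/32319 + 1/((-4 + 10108)*18125) = 3767*(1/32319) + (1/18125)/10104 = 3767/32319 + (1/10104)*(1/18125) = 3767/32319 + 1/183135000 = 229956525773/1972913355000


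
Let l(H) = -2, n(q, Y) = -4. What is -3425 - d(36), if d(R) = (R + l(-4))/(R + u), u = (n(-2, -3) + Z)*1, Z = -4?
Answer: -47967/14 ≈ -3426.2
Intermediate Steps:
u = -8 (u = (-4 - 4)*1 = -8*1 = -8)
d(R) = (-2 + R)/(-8 + R) (d(R) = (R - 2)/(R - 8) = (-2 + R)/(-8 + R))
-3425 - d(36) = -3425 - (-2 + 36)/(-8 + 36) = -3425 - 34/28 = -3425 - 1*17/14 = -3425 - 17/14 = -47967/14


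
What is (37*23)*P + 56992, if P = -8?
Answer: 50184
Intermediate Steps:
(37*23)*P + 56992 = (37*23)*(-8) + 56992 = 851*(-8) + 56992 = -6808 + 56992 = 50184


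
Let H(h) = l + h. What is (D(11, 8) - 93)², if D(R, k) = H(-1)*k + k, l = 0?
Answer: 8649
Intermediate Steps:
H(h) = h (H(h) = 0 + h = h)
D(R, k) = 0 (D(R, k) = -k + k = 0)
(D(11, 8) - 93)² = (0 - 93)² = (-93)² = 8649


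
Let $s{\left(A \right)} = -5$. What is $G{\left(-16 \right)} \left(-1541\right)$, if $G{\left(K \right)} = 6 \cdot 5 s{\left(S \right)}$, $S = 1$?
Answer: $231150$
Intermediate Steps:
$G{\left(K \right)} = -150$ ($G{\left(K \right)} = 6 \cdot 5 \left(-5\right) = 30 \left(-5\right) = -150$)
$G{\left(-16 \right)} \left(-1541\right) = \left(-150\right) \left(-1541\right) = 231150$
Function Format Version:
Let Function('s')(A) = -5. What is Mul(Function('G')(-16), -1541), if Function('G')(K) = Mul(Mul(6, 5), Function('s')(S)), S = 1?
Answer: 231150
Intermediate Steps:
Function('G')(K) = -150 (Function('G')(K) = Mul(Mul(6, 5), -5) = Mul(30, -5) = -150)
Mul(Function('G')(-16), -1541) = Mul(-150, -1541) = 231150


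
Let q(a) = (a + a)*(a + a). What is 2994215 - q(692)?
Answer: 1078759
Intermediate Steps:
q(a) = 4*a**2 (q(a) = (2*a)*(2*a) = 4*a**2)
2994215 - q(692) = 2994215 - 4*692**2 = 2994215 - 4*478864 = 2994215 - 1*1915456 = 2994215 - 1915456 = 1078759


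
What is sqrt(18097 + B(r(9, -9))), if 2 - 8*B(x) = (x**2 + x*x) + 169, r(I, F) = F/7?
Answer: sqrt(14171358)/28 ≈ 134.45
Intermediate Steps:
r(I, F) = F/7 (r(I, F) = F*(1/7) = F/7)
B(x) = -167/8 - x**2/4 (B(x) = 1/4 - ((x**2 + x*x) + 169)/8 = 1/4 - ((x**2 + x**2) + 169)/8 = 1/4 - (2*x**2 + 169)/8 = 1/4 - (169 + 2*x**2)/8 = 1/4 + (-169/8 - x**2/4) = -167/8 - x**2/4)
sqrt(18097 + B(r(9, -9))) = sqrt(18097 + (-167/8 - ((1/7)*(-9))**2/4)) = sqrt(18097 + (-167/8 - (-9/7)**2/4)) = sqrt(18097 + (-167/8 - 1/4*81/49)) = sqrt(18097 + (-167/8 - 81/196)) = sqrt(18097 - 8345/392) = sqrt(7085679/392) = sqrt(14171358)/28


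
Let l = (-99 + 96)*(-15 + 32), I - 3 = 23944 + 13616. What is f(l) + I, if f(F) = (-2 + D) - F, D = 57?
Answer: 37669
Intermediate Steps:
I = 37563 (I = 3 + (23944 + 13616) = 3 + 37560 = 37563)
l = -51 (l = -3*17 = -51)
f(F) = 55 - F (f(F) = (-2 + 57) - F = 55 - F)
f(l) + I = (55 - 1*(-51)) + 37563 = (55 + 51) + 37563 = 106 + 37563 = 37669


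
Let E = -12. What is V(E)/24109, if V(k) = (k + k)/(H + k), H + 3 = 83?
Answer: -6/409853 ≈ -1.4639e-5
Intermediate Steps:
H = 80 (H = -3 + 83 = 80)
V(k) = 2*k/(80 + k) (V(k) = (k + k)/(80 + k) = (2*k)/(80 + k) = 2*k/(80 + k))
V(E)/24109 = (2*(-12)/(80 - 12))/24109 = (2*(-12)/68)*(1/24109) = (2*(-12)*(1/68))*(1/24109) = -6/17*1/24109 = -6/409853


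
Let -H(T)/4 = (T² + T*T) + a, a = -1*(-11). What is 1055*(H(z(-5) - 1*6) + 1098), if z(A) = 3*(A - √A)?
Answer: -2230270 - 1063440*I*√5 ≈ -2.2303e+6 - 2.3779e+6*I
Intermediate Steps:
a = 11
z(A) = -3*√A + 3*A
H(T) = -44 - 8*T² (H(T) = -4*((T² + T*T) + 11) = -4*((T² + T²) + 11) = -4*(2*T² + 11) = -4*(11 + 2*T²) = -44 - 8*T²)
1055*(H(z(-5) - 1*6) + 1098) = 1055*((-44 - 8*((-3*I*√5 + 3*(-5)) - 1*6)²) + 1098) = 1055*((-44 - 8*((-3*I*√5 - 15) - 6)²) + 1098) = 1055*((-44 - 8*((-15 - 3*I*√5) - 6)²) + 1098) = 1055*((-44 - 8*(-21 - 3*I*√5)²) + 1098) = 1055*(1054 - 8*(-21 - 3*I*√5)²) = 1111970 - 8440*(-21 - 3*I*√5)²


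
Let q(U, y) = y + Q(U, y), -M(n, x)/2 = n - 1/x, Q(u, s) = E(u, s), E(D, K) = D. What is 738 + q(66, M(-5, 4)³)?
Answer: 15693/8 ≈ 1961.6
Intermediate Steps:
Q(u, s) = u
M(n, x) = -2*n + 2/x (M(n, x) = -2*(n - 1/x) = -2*n + 2/x)
q(U, y) = U + y (q(U, y) = y + U = U + y)
738 + q(66, M(-5, 4)³) = 738 + (66 + (-2*(-5) + 2/4)³) = 738 + (66 + (10 + 2*(¼))³) = 738 + (66 + (10 + ½)³) = 738 + (66 + (21/2)³) = 738 + (66 + 9261/8) = 738 + 9789/8 = 15693/8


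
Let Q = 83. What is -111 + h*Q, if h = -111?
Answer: -9324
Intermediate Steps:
-111 + h*Q = -111 - 111*83 = -111 - 9213 = -9324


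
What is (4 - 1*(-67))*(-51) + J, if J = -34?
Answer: -3655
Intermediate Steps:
(4 - 1*(-67))*(-51) + J = (4 - 1*(-67))*(-51) - 34 = (4 + 67)*(-51) - 34 = 71*(-51) - 34 = -3621 - 34 = -3655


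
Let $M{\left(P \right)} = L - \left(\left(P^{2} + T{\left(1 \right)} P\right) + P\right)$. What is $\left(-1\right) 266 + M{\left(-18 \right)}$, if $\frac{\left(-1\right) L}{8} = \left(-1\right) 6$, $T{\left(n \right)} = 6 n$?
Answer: $-416$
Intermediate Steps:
$L = 48$ ($L = - 8 \left(\left(-1\right) 6\right) = \left(-8\right) \left(-6\right) = 48$)
$M{\left(P \right)} = 48 - P^{2} - 7 P$ ($M{\left(P \right)} = 48 - \left(\left(P^{2} + 6 \cdot 1 P\right) + P\right) = 48 - \left(\left(P^{2} + 6 P\right) + P\right) = 48 - \left(P^{2} + 7 P\right) = 48 - P^{2} - 7 P$)
$\left(-1\right) 266 + M{\left(-18 \right)} = \left(-1\right) 266 - 150 = -266 + \left(48 - 324 + 126\right) = -266 - 150 = -416$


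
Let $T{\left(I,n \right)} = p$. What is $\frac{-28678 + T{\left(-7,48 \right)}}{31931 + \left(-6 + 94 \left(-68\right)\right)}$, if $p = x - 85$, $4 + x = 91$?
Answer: $- \frac{28676}{25533} \approx -1.1231$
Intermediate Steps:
$x = 87$ ($x = -4 + 91 = 87$)
$p = 2$ ($p = 87 - 85 = 2$)
$T{\left(I,n \right)} = 2$
$\frac{-28678 + T{\left(-7,48 \right)}}{31931 + \left(-6 + 94 \left(-68\right)\right)} = \frac{-28678 + 2}{31931 + \left(-6 + 94 \left(-68\right)\right)} = - \frac{28676}{31931 - 6398} = - \frac{28676}{25533}$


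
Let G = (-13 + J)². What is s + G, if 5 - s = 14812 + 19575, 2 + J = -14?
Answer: -33541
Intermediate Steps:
J = -16 (J = -2 - 14 = -16)
s = -34382 (s = 5 - (14812 + 19575) = 5 - 1*34387 = 5 - 34387 = -34382)
G = 841 (G = (-13 - 16)² = (-29)² = 841)
s + G = -34382 + 841 = -33541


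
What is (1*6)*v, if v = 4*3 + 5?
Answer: 102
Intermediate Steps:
v = 17 (v = 12 + 5 = 17)
(1*6)*v = (1*6)*17 = 6*17 = 102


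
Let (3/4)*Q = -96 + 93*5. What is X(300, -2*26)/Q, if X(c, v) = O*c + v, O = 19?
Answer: 1412/123 ≈ 11.480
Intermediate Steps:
X(c, v) = v + 19*c (X(c, v) = 19*c + v = v + 19*c)
Q = 492 (Q = 4*(-96 + 93*5)/3 = 4*(-96 + 465)/3 = (4/3)*369 = 492)
X(300, -2*26)/Q = (-2*26 + 19*300)/492 = (-52 + 5700)*(1/492) = 5648*(1/492) = 1412/123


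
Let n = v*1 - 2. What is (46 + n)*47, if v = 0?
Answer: 2068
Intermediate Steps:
n = -2 (n = 0*1 - 2 = 0 - 2 = -2)
(46 + n)*47 = (46 - 2)*47 = 44*47 = 2068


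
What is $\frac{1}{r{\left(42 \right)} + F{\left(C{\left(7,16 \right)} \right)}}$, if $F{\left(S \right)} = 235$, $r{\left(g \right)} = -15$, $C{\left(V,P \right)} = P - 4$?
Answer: $\frac{1}{220} \approx 0.0045455$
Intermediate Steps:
$C{\left(V,P \right)} = -4 + P$
$\frac{1}{r{\left(42 \right)} + F{\left(C{\left(7,16 \right)} \right)}} = \frac{1}{-15 + 235} = \frac{1}{220}$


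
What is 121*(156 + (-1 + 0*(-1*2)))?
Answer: 18755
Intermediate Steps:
121*(156 + (-1 + 0*(-1*2))) = 121*(156 + (-1 + 0*(-2))) = 121*(156 + (-1 + 0)) = 121*(156 - 1) = 121*155 = 18755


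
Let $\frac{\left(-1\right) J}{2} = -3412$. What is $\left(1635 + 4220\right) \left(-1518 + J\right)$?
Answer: $31066630$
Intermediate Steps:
$J = 6824$ ($J = \left(-2\right) \left(-3412\right) = 6824$)
$\left(1635 + 4220\right) \left(-1518 + J\right) = \left(1635 + 4220\right) \left(-1518 + 6824\right) = 5855 \cdot 5306 = 31066630$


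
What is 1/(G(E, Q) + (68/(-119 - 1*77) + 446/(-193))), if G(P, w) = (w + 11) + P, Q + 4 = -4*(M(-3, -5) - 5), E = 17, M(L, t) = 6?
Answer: 9457/164005 ≈ 0.057663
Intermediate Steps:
Q = -8 (Q = -4 - 4*(6 - 5) = -4 - 4*1 = -4 - 4 = -8)
G(P, w) = 11 + P + w (G(P, w) = (11 + w) + P = 11 + P + w)
1/(G(E, Q) + (68/(-119 - 1*77) + 446/(-193))) = 1/((11 + 17 - 8) + (68/(-119 - 1*77) + 446/(-193))) = 1/(20 + (68/(-119 - 77) + 446*(-1/193))) = 1/(20 + (68/(-196) - 446/193)) = 1/(20 + (68*(-1/196) - 446/193)) = 1/(20 + (-17/49 - 446/193)) = 1/(20 - 25135/9457) = 1/(164005/9457) = 9457/164005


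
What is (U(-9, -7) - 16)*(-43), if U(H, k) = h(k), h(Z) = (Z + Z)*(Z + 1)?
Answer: -2924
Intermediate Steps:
h(Z) = 2*Z*(1 + Z) (h(Z) = (2*Z)*(1 + Z) = 2*Z*(1 + Z))
U(H, k) = 2*k*(1 + k)
(U(-9, -7) - 16)*(-43) = (2*(-7)*(1 - 7) - 16)*(-43) = (2*(-7)*(-6) - 16)*(-43) = (84 - 16)*(-43) = 68*(-43) = -2924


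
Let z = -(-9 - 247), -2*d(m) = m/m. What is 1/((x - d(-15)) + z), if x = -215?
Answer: 2/83 ≈ 0.024096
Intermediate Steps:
d(m) = -1/2 (d(m) = -m/(2*m) = -1/2*1 = -1/2)
z = 256 (z = -1*(-256) = 256)
1/((x - d(-15)) + z) = 1/((-215 - 1*(-1/2)) + 256) = 1/((-215 + 1/2) + 256) = 1/(-429/2 + 256) = 1/(83/2) = 2/83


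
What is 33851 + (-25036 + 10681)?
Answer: 19496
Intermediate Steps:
33851 + (-25036 + 10681) = 33851 - 14355 = 19496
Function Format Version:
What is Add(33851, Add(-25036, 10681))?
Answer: 19496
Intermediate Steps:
Add(33851, Add(-25036, 10681)) = Add(33851, -14355) = 19496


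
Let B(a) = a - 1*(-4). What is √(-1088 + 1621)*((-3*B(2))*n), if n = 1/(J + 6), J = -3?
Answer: -6*√533 ≈ -138.52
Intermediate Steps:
B(a) = 4 + a (B(a) = a + 4 = 4 + a)
n = ⅓ (n = 1/(-3 + 6) = 1/3 = ⅓ ≈ 0.33333)
√(-1088 + 1621)*((-3*B(2))*n) = √(-1088 + 1621)*(-3*(4 + 2)*(⅓)) = √533*(-3*6*(⅓)) = √533*(-18*⅓) = √533*(-6) = -6*√533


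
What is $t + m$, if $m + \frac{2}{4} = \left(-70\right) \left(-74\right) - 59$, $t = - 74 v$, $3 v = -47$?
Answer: $\frac{37679}{6} \approx 6279.8$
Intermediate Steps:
$v = - \frac{47}{3}$ ($v = \frac{1}{3} \left(-47\right) = - \frac{47}{3} \approx -15.667$)
$t = \frac{3478}{3}$ ($t = \left(-74\right) \left(- \frac{47}{3}\right) = \frac{3478}{3} \approx 1159.3$)
$m = \frac{10241}{2}$ ($m = - \frac{1}{2} - -5121 = - \frac{1}{2} + \left(5180 - 59\right) = - \frac{1}{2} + 5121 = \frac{10241}{2} \approx 5120.5$)
$t + m = \frac{3478}{3} + \frac{10241}{2} = \frac{37679}{6}$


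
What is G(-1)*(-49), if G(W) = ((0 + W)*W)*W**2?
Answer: -49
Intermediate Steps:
G(W) = W**4 (G(W) = (W*W)*W**2 = W**2*W**2 = W**4)
G(-1)*(-49) = (-1)**4*(-49) = 1*(-49) = -49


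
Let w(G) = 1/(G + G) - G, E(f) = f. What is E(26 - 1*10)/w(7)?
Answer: -224/97 ≈ -2.3093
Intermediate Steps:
w(G) = 1/(2*G) - G
E(26 - 1*10)/w(7) = (26 - 1*10)/((½)/7 - 1*7) = (26 - 10)/((½)*(⅐) - 7) = 16/(1/14 - 7) = 16/(-97/14) = 16*(-14/97) = -224/97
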